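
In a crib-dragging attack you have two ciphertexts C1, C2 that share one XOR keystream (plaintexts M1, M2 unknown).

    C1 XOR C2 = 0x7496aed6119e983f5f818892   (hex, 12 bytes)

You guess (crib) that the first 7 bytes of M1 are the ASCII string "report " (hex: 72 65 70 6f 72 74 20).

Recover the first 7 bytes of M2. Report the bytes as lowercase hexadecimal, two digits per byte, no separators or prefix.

06f3deb963eab8

Since C1 ⊕ C2 = M1 ⊕ M2, XORing with the guessed M1 bytes yields the corresponding M2 bytes: M2 = (C1 ⊕ C2) ⊕ M1.
byte 0: 01110100 XOR 01110010 = 00000110
byte 1: 10010110 XOR 01100101 = 11110011
byte 2: 10101110 XOR 01110000 = 11011110
byte 3: 11010110 XOR 01101111 = 10111001
byte 4: 00010001 XOR 01110010 = 01100011
byte 5: 10011110 XOR 01110100 = 11101010
byte 6: 10011000 XOR 00100000 = 10111000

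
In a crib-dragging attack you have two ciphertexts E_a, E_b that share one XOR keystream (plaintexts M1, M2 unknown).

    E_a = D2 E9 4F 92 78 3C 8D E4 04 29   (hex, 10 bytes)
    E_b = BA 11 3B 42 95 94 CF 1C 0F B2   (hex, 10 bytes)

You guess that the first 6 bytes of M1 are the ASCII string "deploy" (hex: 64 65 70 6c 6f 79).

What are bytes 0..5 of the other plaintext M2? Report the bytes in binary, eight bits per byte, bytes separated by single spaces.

First, E_a ⊕ E_b = (M1 ⊕ K) ⊕ (M2 ⊕ K) = M1 ⊕ M2, so the key drops out. Then M2 = (M1 ⊕ M2) ⊕ M1 over the first 6 bytes.
byte 0: (d2 XOR ba) XOR 64 = 68 XOR 64 = 0c
byte 1: (e9 XOR 11) XOR 65 = f8 XOR 65 = 9d
byte 2: (4f XOR 3b) XOR 70 = 74 XOR 70 = 04
byte 3: (92 XOR 42) XOR 6c = d0 XOR 6c = bc
byte 4: (78 XOR 95) XOR 6f = ed XOR 6f = 82
byte 5: (3c XOR 94) XOR 79 = a8 XOR 79 = d1

00001100 10011101 00000100 10111100 10000010 11010001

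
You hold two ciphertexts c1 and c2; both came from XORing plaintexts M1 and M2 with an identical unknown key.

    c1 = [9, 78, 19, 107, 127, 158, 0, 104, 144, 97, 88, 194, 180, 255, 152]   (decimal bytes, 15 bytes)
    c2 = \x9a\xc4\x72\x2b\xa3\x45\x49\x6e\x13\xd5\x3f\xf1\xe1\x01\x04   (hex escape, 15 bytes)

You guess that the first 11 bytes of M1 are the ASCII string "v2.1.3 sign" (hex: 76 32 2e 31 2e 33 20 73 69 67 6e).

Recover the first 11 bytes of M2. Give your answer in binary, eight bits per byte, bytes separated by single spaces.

11100101 10111000 01001111 01110001 11110010 11101000 01101001 01110101 11101010 11010011 00001001

First, c1 ⊕ c2 = (M1 ⊕ K) ⊕ (M2 ⊕ K) = M1 ⊕ M2, so the key drops out. Then M2 = (M1 ⊕ M2) ⊕ M1 over the first 11 bytes.
byte 0: (09 xor 9a) xor 76 = 93 xor 76 = e5
byte 1: (4e xor c4) xor 32 = 8a xor 32 = b8
byte 2: (13 xor 72) xor 2e = 61 xor 2e = 4f
byte 3: (6b xor 2b) xor 31 = 40 xor 31 = 71
byte 4: (7f xor a3) xor 2e = dc xor 2e = f2
byte 5: (9e xor 45) xor 33 = db xor 33 = e8
byte 6: (00 xor 49) xor 20 = 49 xor 20 = 69
byte 7: (68 xor 6e) xor 73 = 06 xor 73 = 75
byte 8: (90 xor 13) xor 69 = 83 xor 69 = ea
byte 9: (61 xor d5) xor 67 = b4 xor 67 = d3
byte 10: (58 xor 3f) xor 6e = 67 xor 6e = 09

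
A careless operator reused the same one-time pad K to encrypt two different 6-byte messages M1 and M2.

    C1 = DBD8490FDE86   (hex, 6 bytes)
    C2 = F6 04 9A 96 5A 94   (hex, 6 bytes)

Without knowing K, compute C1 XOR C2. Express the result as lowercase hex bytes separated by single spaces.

2d dc d3 99 84 12

C1 ⊕ C2 = (M1 ⊕ K) ⊕ (M2 ⊕ K) = M1 ⊕ M2 — the shared key cancels under XOR.
219 XOR 246 =  45
216 XOR   4 = 220
 73 XOR 154 = 211
 15 XOR 150 = 153
222 XOR  90 = 132
134 XOR 148 =  18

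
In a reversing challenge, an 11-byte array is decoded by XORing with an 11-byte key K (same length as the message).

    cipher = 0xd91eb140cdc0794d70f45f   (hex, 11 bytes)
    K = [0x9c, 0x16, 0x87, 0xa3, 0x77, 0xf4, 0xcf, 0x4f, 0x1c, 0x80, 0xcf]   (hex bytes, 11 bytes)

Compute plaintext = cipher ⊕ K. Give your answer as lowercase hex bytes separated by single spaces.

45 08 36 e3 ba 34 b6 02 6c 74 90

byte 0: 11011001 XOR 10011100 = 01000101
byte 1: 00011110 XOR 00010110 = 00001000
byte 2: 10110001 XOR 10000111 = 00110110
byte 3: 01000000 XOR 10100011 = 11100011
byte 4: 11001101 XOR 01110111 = 10111010
byte 5: 11000000 XOR 11110100 = 00110100
byte 6: 01111001 XOR 11001111 = 10110110
byte 7: 01001101 XOR 01001111 = 00000010
byte 8: 01110000 XOR 00011100 = 01101100
byte 9: 11110100 XOR 10000000 = 01110100
byte 10: 01011111 XOR 11001111 = 10010000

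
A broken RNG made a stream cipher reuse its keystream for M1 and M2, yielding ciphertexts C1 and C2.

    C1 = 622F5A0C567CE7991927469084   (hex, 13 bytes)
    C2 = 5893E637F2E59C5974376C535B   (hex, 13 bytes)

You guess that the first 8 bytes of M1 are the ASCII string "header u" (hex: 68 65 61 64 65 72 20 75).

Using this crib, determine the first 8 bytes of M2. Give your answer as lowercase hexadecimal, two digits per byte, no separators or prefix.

First, C1 ⊕ C2 = (M1 ⊕ K) ⊕ (M2 ⊕ K) = M1 ⊕ M2, so the key drops out. Then M2 = (M1 ⊕ M2) ⊕ M1 over the first 8 bytes.
byte 0: (62 xor 58) xor 68 = 3a xor 68 = 52
byte 1: (2f xor 93) xor 65 = bc xor 65 = d9
byte 2: (5a xor e6) xor 61 = bc xor 61 = dd
byte 3: (0c xor 37) xor 64 = 3b xor 64 = 5f
byte 4: (56 xor f2) xor 65 = a4 xor 65 = c1
byte 5: (7c xor e5) xor 72 = 99 xor 72 = eb
byte 6: (e7 xor 9c) xor 20 = 7b xor 20 = 5b
byte 7: (99 xor 59) xor 75 = c0 xor 75 = b5

52d9dd5fc1eb5bb5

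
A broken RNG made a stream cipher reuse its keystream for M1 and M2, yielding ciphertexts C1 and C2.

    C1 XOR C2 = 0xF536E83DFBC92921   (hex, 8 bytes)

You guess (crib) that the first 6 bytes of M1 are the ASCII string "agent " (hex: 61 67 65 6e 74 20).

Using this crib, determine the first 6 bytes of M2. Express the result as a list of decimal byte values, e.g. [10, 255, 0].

Since C1 ⊕ C2 = M1 ⊕ M2, XORing with the guessed M1 bytes yields the corresponding M2 bytes: M2 = (C1 ⊕ C2) ⊕ M1.
11110101 ⊕ 01100001 = 10010100
00110110 ⊕ 01100111 = 01010001
11101000 ⊕ 01100101 = 10001101
00111101 ⊕ 01101110 = 01010011
11111011 ⊕ 01110100 = 10001111
11001001 ⊕ 00100000 = 11101001

[148, 81, 141, 83, 143, 233]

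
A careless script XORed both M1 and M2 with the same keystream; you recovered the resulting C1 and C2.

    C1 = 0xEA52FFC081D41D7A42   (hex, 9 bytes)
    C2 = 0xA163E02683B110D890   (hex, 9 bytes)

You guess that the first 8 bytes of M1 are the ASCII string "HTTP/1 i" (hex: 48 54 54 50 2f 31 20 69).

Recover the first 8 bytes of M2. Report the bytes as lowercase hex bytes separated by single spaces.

First, C1 ⊕ C2 = (M1 ⊕ K) ⊕ (M2 ⊕ K) = M1 ⊕ M2, so the key drops out. Then M2 = (M1 ⊕ M2) ⊕ M1 over the first 8 bytes.
byte 0: (ea xor a1) xor 48 = 4b xor 48 = 03
byte 1: (52 xor 63) xor 54 = 31 xor 54 = 65
byte 2: (ff xor e0) xor 54 = 1f xor 54 = 4b
byte 3: (c0 xor 26) xor 50 = e6 xor 50 = b6
byte 4: (81 xor 83) xor 2f = 02 xor 2f = 2d
byte 5: (d4 xor b1) xor 31 = 65 xor 31 = 54
byte 6: (1d xor 10) xor 20 = 0d xor 20 = 2d
byte 7: (7a xor d8) xor 69 = a2 xor 69 = cb

03 65 4b b6 2d 54 2d cb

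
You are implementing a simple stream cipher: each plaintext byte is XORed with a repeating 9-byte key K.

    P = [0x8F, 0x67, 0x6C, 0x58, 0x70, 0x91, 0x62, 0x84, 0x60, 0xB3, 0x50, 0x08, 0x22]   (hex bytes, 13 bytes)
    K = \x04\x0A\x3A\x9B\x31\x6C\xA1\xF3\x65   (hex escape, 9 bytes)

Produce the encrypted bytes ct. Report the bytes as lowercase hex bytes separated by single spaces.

The 9-byte key repeats, so the effective keystream is 04 0a 3a 9b 31 6c a1 f3 65 04 0a 3a 9b.
byte 0: 143 ⊕   4 = 139
byte 1: 103 ⊕  10 = 109
byte 2: 108 ⊕  58 =  86
byte 3:  88 ⊕ 155 = 195
byte 4: 112 ⊕  49 =  65
byte 5: 145 ⊕ 108 = 253
byte 6:  98 ⊕ 161 = 195
byte 7: 132 ⊕ 243 = 119
byte 8:  96 ⊕ 101 =   5
byte 9: 179 ⊕   4 = 183
byte 10:  80 ⊕  10 =  90
byte 11:   8 ⊕  58 =  50
byte 12:  34 ⊕ 155 = 185

8b 6d 56 c3 41 fd c3 77 05 b7 5a 32 b9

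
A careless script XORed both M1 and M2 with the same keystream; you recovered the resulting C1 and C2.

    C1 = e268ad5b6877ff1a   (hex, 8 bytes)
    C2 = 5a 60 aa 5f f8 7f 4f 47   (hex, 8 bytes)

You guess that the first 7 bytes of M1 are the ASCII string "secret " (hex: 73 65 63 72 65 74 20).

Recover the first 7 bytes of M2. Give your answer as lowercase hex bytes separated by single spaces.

First, C1 ⊕ C2 = (M1 ⊕ K) ⊕ (M2 ⊕ K) = M1 ⊕ M2, so the key drops out. Then M2 = (M1 ⊕ M2) ⊕ M1 over the first 7 bytes.
byte 0: (e2 xor 5a) xor 73 = b8 xor 73 = cb
byte 1: (68 xor 60) xor 65 = 08 xor 65 = 6d
byte 2: (ad xor aa) xor 63 = 07 xor 63 = 64
byte 3: (5b xor 5f) xor 72 = 04 xor 72 = 76
byte 4: (68 xor f8) xor 65 = 90 xor 65 = f5
byte 5: (77 xor 7f) xor 74 = 08 xor 74 = 7c
byte 6: (ff xor 4f) xor 20 = b0 xor 20 = 90

cb 6d 64 76 f5 7c 90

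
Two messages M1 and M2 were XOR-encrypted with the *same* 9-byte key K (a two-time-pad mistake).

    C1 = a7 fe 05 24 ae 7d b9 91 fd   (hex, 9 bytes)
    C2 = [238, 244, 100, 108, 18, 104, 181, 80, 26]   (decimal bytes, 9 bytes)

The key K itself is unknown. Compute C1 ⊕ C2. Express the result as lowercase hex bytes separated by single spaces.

49 0a 61 48 bc 15 0c c1 e7

C1 ⊕ C2 = (M1 ⊕ K) ⊕ (M2 ⊕ K) = M1 ⊕ M2 — the shared key cancels under XOR.
167 xor 238 =  73
254 xor 244 =  10
  5 xor 100 =  97
 36 xor 108 =  72
174 xor  18 = 188
125 xor 104 =  21
185 xor 181 =  12
145 xor  80 = 193
253 xor  26 = 231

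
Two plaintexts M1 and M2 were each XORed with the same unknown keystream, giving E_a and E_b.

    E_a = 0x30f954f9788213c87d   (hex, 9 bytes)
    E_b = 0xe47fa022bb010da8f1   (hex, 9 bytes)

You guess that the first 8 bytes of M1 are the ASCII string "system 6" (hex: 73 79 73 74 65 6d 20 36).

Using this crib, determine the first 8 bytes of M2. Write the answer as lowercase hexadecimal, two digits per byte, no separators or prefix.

a7ff87afa6ee3e56

First, E_a ⊕ E_b = (M1 ⊕ K) ⊕ (M2 ⊕ K) = M1 ⊕ M2, so the key drops out. Then M2 = (M1 ⊕ M2) ⊕ M1 over the first 8 bytes.
byte 0: (30 ^ e4) ^ 73 = d4 ^ 73 = a7
byte 1: (f9 ^ 7f) ^ 79 = 86 ^ 79 = ff
byte 2: (54 ^ a0) ^ 73 = f4 ^ 73 = 87
byte 3: (f9 ^ 22) ^ 74 = db ^ 74 = af
byte 4: (78 ^ bb) ^ 65 = c3 ^ 65 = a6
byte 5: (82 ^ 01) ^ 6d = 83 ^ 6d = ee
byte 6: (13 ^ 0d) ^ 20 = 1e ^ 20 = 3e
byte 7: (c8 ^ a8) ^ 36 = 60 ^ 36 = 56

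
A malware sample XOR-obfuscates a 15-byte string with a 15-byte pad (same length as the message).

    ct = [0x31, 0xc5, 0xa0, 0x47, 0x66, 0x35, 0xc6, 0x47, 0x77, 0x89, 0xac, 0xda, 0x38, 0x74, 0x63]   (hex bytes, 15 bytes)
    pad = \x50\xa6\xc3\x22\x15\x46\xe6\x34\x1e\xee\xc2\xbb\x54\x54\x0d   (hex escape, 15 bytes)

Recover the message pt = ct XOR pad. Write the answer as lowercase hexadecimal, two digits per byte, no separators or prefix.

616363657373207369676e616c206e

XOR is its own inverse, so applying the key byte-wise gives the result directly.
byte 0: 31 ⊕ 50 = 61
byte 1: c5 ⊕ a6 = 63
byte 2: a0 ⊕ c3 = 63
byte 3: 47 ⊕ 22 = 65
byte 4: 66 ⊕ 15 = 73
byte 5: 35 ⊕ 46 = 73
byte 6: c6 ⊕ e6 = 20
byte 7: 47 ⊕ 34 = 73
byte 8: 77 ⊕ 1e = 69
byte 9: 89 ⊕ ee = 67
byte 10: ac ⊕ c2 = 6e
byte 11: da ⊕ bb = 61
byte 12: 38 ⊕ 54 = 6c
byte 13: 74 ⊕ 54 = 20
byte 14: 63 ⊕ 0d = 6e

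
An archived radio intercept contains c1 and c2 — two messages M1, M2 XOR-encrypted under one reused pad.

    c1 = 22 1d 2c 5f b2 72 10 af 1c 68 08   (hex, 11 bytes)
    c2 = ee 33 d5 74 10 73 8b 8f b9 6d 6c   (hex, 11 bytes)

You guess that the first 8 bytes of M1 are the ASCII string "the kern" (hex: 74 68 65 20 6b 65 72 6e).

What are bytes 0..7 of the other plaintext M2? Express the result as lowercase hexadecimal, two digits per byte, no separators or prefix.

b8469c0bc964e94e

First, c1 ⊕ c2 = (M1 ⊕ K) ⊕ (M2 ⊕ K) = M1 ⊕ M2, so the key drops out. Then M2 = (M1 ⊕ M2) ⊕ M1 over the first 8 bytes.
byte 0: (22 ^ ee) ^ 74 = cc ^ 74 = b8
byte 1: (1d ^ 33) ^ 68 = 2e ^ 68 = 46
byte 2: (2c ^ d5) ^ 65 = f9 ^ 65 = 9c
byte 3: (5f ^ 74) ^ 20 = 2b ^ 20 = 0b
byte 4: (b2 ^ 10) ^ 6b = a2 ^ 6b = c9
byte 5: (72 ^ 73) ^ 65 = 01 ^ 65 = 64
byte 6: (10 ^ 8b) ^ 72 = 9b ^ 72 = e9
byte 7: (af ^ 8f) ^ 6e = 20 ^ 6e = 4e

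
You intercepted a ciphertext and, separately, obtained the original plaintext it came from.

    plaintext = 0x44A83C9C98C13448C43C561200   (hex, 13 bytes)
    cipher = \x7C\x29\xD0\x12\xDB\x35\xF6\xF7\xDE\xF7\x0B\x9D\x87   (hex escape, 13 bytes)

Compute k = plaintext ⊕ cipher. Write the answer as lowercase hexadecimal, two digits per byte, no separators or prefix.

Since cipher = plaintext ⊕ k, XORing both sides with plaintext gives k = plaintext ⊕ cipher.
byte 0: 44 ⊕ 7c = 38
byte 1: a8 ⊕ 29 = 81
byte 2: 3c ⊕ d0 = ec
byte 3: 9c ⊕ 12 = 8e
byte 4: 98 ⊕ db = 43
byte 5: c1 ⊕ 35 = f4
byte 6: 34 ⊕ f6 = c2
byte 7: 48 ⊕ f7 = bf
byte 8: c4 ⊕ de = 1a
byte 9: 3c ⊕ f7 = cb
byte 10: 56 ⊕ 0b = 5d
byte 11: 12 ⊕ 9d = 8f
byte 12: 00 ⊕ 87 = 87

3881ec8e43f4c2bf1acb5d8f87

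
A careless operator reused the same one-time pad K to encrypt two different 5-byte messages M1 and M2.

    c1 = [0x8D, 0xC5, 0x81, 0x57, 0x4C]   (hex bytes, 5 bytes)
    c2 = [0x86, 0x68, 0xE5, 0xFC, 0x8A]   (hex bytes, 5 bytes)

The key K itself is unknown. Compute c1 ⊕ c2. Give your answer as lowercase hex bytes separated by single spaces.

0b ad 64 ab c6

c1 ⊕ c2 = (M1 ⊕ K) ⊕ (M2 ⊕ K) = M1 ⊕ M2 — the shared key cancels under XOR.
141 ^ 134 =  11
197 ^ 104 = 173
129 ^ 229 = 100
 87 ^ 252 = 171
 76 ^ 138 = 198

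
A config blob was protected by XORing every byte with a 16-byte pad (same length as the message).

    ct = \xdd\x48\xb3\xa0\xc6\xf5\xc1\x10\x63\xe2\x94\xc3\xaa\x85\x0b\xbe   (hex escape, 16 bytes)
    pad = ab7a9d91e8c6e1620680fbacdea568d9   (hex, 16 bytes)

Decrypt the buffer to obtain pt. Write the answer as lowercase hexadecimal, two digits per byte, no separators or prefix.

76322e312e33207265626f6f74206367

byte 0: 11011101 xor 10101011 = 01110110
byte 1: 01001000 xor 01111010 = 00110010
byte 2: 10110011 xor 10011101 = 00101110
byte 3: 10100000 xor 10010001 = 00110001
byte 4: 11000110 xor 11101000 = 00101110
byte 5: 11110101 xor 11000110 = 00110011
byte 6: 11000001 xor 11100001 = 00100000
byte 7: 00010000 xor 01100010 = 01110010
byte 8: 01100011 xor 00000110 = 01100101
byte 9: 11100010 xor 10000000 = 01100010
byte 10: 10010100 xor 11111011 = 01101111
byte 11: 11000011 xor 10101100 = 01101111
byte 12: 10101010 xor 11011110 = 01110100
byte 13: 10000101 xor 10100101 = 00100000
byte 14: 00001011 xor 01101000 = 01100011
byte 15: 10111110 xor 11011001 = 01100111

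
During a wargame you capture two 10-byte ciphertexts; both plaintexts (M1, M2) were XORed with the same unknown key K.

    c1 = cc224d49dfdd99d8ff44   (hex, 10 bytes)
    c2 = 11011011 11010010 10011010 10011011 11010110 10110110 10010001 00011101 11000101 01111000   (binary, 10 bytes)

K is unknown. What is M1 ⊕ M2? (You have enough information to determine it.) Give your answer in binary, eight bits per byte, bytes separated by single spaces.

00010111 11110000 11010111 11010010 00001001 01101011 00001000 11000101 00111010 00111100

c1 ⊕ c2 = (M1 ⊕ K) ⊕ (M2 ⊕ K) = M1 ⊕ M2 — the shared key cancels under XOR.
byte 0: 204 xor 219 =  23
byte 1:  34 xor 210 = 240
byte 2:  77 xor 154 = 215
byte 3:  73 xor 155 = 210
byte 4: 223 xor 214 =   9
byte 5: 221 xor 182 = 107
byte 6: 153 xor 145 =   8
byte 7: 216 xor  29 = 197
byte 8: 255 xor 197 =  58
byte 9:  68 xor 120 =  60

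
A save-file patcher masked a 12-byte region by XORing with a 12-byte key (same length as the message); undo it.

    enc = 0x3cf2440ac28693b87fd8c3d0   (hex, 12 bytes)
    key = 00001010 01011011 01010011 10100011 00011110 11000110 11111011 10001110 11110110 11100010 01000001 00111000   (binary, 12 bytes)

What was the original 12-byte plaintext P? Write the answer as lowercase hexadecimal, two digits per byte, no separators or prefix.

36a917a9dc406836893a82e8

00111100 ⊕ 00001010 = 00110110
11110010 ⊕ 01011011 = 10101001
01000100 ⊕ 01010011 = 00010111
00001010 ⊕ 10100011 = 10101001
11000010 ⊕ 00011110 = 11011100
10000110 ⊕ 11000110 = 01000000
10010011 ⊕ 11111011 = 01101000
10111000 ⊕ 10001110 = 00110110
01111111 ⊕ 11110110 = 10001001
11011000 ⊕ 11100010 = 00111010
11000011 ⊕ 01000001 = 10000010
11010000 ⊕ 00111000 = 11101000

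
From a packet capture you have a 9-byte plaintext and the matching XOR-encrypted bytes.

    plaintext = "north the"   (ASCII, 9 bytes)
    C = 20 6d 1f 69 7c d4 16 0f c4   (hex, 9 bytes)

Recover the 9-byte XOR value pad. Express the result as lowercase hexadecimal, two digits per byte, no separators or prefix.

Since C = plaintext ⊕ pad, XORing both sides with plaintext gives pad = plaintext ⊕ C.
110 xor  32 =  78
111 xor 109 =   2
114 xor  31 = 109
116 xor 105 =  29
104 xor 124 =  20
 32 xor 212 = 244
116 xor  22 =  98
104 xor  15 = 103
101 xor 196 = 161

4e026d1d14f46267a1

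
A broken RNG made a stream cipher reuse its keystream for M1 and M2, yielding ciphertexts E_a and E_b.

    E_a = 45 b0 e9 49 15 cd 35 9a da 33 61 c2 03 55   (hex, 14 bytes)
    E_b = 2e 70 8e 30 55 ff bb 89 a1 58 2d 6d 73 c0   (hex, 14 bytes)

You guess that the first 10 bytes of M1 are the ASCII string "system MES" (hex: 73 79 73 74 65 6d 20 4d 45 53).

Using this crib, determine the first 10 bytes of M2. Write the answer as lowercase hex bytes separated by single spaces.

18 b9 14 0d 25 5f ae 5e 3e 38

First, E_a ⊕ E_b = (M1 ⊕ K) ⊕ (M2 ⊕ K) = M1 ⊕ M2, so the key drops out. Then M2 = (M1 ⊕ M2) ⊕ M1 over the first 10 bytes.
byte 0: (45 XOR 2e) XOR 73 = 6b XOR 73 = 18
byte 1: (b0 XOR 70) XOR 79 = c0 XOR 79 = b9
byte 2: (e9 XOR 8e) XOR 73 = 67 XOR 73 = 14
byte 3: (49 XOR 30) XOR 74 = 79 XOR 74 = 0d
byte 4: (15 XOR 55) XOR 65 = 40 XOR 65 = 25
byte 5: (cd XOR ff) XOR 6d = 32 XOR 6d = 5f
byte 6: (35 XOR bb) XOR 20 = 8e XOR 20 = ae
byte 7: (9a XOR 89) XOR 4d = 13 XOR 4d = 5e
byte 8: (da XOR a1) XOR 45 = 7b XOR 45 = 3e
byte 9: (33 XOR 58) XOR 53 = 6b XOR 53 = 38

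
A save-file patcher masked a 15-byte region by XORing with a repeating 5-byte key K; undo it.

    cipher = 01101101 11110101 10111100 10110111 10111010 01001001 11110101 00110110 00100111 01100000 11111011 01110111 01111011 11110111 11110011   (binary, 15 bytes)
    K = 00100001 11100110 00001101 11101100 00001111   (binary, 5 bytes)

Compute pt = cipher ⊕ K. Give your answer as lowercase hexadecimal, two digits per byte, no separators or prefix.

The 5-byte key repeats, so the effective keystream is 21 e6 0d ec 0f 21 e6 0d ec 0f 21 e6 0d ec 0f.
byte 0: 6d XOR 21 = 4c
byte 1: f5 XOR e6 = 13
byte 2: bc XOR 0d = b1
byte 3: b7 XOR ec = 5b
byte 4: ba XOR 0f = b5
byte 5: 49 XOR 21 = 68
byte 6: f5 XOR e6 = 13
byte 7: 36 XOR 0d = 3b
byte 8: 27 XOR ec = cb
byte 9: 60 XOR 0f = 6f
byte 10: fb XOR 21 = da
byte 11: 77 XOR e6 = 91
byte 12: 7b XOR 0d = 76
byte 13: f7 XOR ec = 1b
byte 14: f3 XOR 0f = fc

4c13b15bb568133bcb6fda91761bfc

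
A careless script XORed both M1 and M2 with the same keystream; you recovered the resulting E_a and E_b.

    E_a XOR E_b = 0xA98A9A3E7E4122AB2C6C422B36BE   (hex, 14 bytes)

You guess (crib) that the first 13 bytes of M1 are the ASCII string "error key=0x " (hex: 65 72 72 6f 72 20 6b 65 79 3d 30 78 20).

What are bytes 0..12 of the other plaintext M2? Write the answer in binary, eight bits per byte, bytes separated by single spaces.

11001100 11111000 11101000 01010001 00001100 01100001 01001001 11001110 01010101 01010001 01110010 01010011 00010110

Since E_a ⊕ E_b = M1 ⊕ M2, XORing with the guessed M1 bytes yields the corresponding M2 bytes: M2 = (E_a ⊕ E_b) ⊕ M1.
byte 0: 169 ⊕ 101 = 204
byte 1: 138 ⊕ 114 = 248
byte 2: 154 ⊕ 114 = 232
byte 3:  62 ⊕ 111 =  81
byte 4: 126 ⊕ 114 =  12
byte 5:  65 ⊕  32 =  97
byte 6:  34 ⊕ 107 =  73
byte 7: 171 ⊕ 101 = 206
byte 8:  44 ⊕ 121 =  85
byte 9: 108 ⊕  61 =  81
byte 10:  66 ⊕  48 = 114
byte 11:  43 ⊕ 120 =  83
byte 12:  54 ⊕  32 =  22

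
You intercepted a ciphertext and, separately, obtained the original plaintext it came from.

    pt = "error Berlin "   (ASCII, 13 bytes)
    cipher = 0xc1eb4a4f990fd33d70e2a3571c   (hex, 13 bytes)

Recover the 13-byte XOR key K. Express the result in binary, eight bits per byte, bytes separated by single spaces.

10100100 10011001 00111000 00100000 11101011 00101111 10010001 01011000 00000010 10001110 11001010 00111001 00111100

Since cipher = pt ⊕ K, XORing both sides with pt gives K = pt ⊕ cipher.
byte 0: 65 ⊕ c1 = a4
byte 1: 72 ⊕ eb = 99
byte 2: 72 ⊕ 4a = 38
byte 3: 6f ⊕ 4f = 20
byte 4: 72 ⊕ 99 = eb
byte 5: 20 ⊕ 0f = 2f
byte 6: 42 ⊕ d3 = 91
byte 7: 65 ⊕ 3d = 58
byte 8: 72 ⊕ 70 = 02
byte 9: 6c ⊕ e2 = 8e
byte 10: 69 ⊕ a3 = ca
byte 11: 6e ⊕ 57 = 39
byte 12: 20 ⊕ 1c = 3c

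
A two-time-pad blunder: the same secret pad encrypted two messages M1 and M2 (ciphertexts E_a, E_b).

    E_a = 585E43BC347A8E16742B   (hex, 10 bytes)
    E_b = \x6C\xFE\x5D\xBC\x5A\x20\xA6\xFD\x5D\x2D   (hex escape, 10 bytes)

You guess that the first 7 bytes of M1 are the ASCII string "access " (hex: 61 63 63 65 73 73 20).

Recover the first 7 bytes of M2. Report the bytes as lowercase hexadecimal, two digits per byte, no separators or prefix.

55c37d651d2908

First, E_a ⊕ E_b = (M1 ⊕ K) ⊕ (M2 ⊕ K) = M1 ⊕ M2, so the key drops out. Then M2 = (M1 ⊕ M2) ⊕ M1 over the first 7 bytes.
byte 0: (58 ^ 6c) ^ 61 = 34 ^ 61 = 55
byte 1: (5e ^ fe) ^ 63 = a0 ^ 63 = c3
byte 2: (43 ^ 5d) ^ 63 = 1e ^ 63 = 7d
byte 3: (bc ^ bc) ^ 65 = 00 ^ 65 = 65
byte 4: (34 ^ 5a) ^ 73 = 6e ^ 73 = 1d
byte 5: (7a ^ 20) ^ 73 = 5a ^ 73 = 29
byte 6: (8e ^ a6) ^ 20 = 28 ^ 20 = 08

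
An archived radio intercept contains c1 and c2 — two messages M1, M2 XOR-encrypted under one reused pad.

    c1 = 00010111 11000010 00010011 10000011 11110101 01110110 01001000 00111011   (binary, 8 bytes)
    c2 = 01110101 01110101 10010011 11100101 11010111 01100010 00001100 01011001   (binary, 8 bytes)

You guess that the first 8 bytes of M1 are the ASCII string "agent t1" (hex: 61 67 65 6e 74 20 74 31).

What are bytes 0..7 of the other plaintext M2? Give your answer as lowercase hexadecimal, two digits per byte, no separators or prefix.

03d0e50856343053

First, c1 ⊕ c2 = (M1 ⊕ K) ⊕ (M2 ⊕ K) = M1 ⊕ M2, so the key drops out. Then M2 = (M1 ⊕ M2) ⊕ M1 over the first 8 bytes.
byte 0: (17 ^ 75) ^ 61 = 62 ^ 61 = 03
byte 1: (c2 ^ 75) ^ 67 = b7 ^ 67 = d0
byte 2: (13 ^ 93) ^ 65 = 80 ^ 65 = e5
byte 3: (83 ^ e5) ^ 6e = 66 ^ 6e = 08
byte 4: (f5 ^ d7) ^ 74 = 22 ^ 74 = 56
byte 5: (76 ^ 62) ^ 20 = 14 ^ 20 = 34
byte 6: (48 ^ 0c) ^ 74 = 44 ^ 74 = 30
byte 7: (3b ^ 59) ^ 31 = 62 ^ 31 = 53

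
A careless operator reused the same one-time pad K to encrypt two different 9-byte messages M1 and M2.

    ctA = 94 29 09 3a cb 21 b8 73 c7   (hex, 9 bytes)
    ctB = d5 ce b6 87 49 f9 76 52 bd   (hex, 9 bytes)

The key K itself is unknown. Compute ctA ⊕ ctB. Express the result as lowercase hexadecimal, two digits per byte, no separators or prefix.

41e7bfbd82d8ce217a

ctA ⊕ ctB = (M1 ⊕ K) ⊕ (M2 ⊕ K) = M1 ⊕ M2 — the shared key cancels under XOR.
94 ^ d5 = 41
29 ^ ce = e7
09 ^ b6 = bf
3a ^ 87 = bd
cb ^ 49 = 82
21 ^ f9 = d8
b8 ^ 76 = ce
73 ^ 52 = 21
c7 ^ bd = 7a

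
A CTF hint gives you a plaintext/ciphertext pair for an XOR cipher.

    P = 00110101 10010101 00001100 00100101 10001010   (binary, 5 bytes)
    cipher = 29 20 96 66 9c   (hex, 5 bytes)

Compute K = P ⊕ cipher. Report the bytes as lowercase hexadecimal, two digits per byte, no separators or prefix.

Since cipher = P ⊕ K, XORing both sides with P gives K = P ⊕ cipher.
byte 0:  53 ⊕  41 =  28
byte 1: 149 ⊕  32 = 181
byte 2:  12 ⊕ 150 = 154
byte 3:  37 ⊕ 102 =  67
byte 4: 138 ⊕ 156 =  22

1cb59a4316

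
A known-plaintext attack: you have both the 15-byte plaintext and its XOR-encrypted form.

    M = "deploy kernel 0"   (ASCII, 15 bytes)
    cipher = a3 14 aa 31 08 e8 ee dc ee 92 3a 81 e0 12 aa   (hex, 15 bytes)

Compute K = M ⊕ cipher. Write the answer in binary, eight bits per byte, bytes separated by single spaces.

11000111 01110001 11011010 01011101 01100111 10010001 11001110 10110111 10001011 11100000 01010100 11100100 10001100 00110010 10011010

Since cipher = M ⊕ K, XORing both sides with M gives K = M ⊕ cipher.
64 ^ a3 = c7
65 ^ 14 = 71
70 ^ aa = da
6c ^ 31 = 5d
6f ^ 08 = 67
79 ^ e8 = 91
20 ^ ee = ce
6b ^ dc = b7
65 ^ ee = 8b
72 ^ 92 = e0
6e ^ 3a = 54
65 ^ 81 = e4
6c ^ e0 = 8c
20 ^ 12 = 32
30 ^ aa = 9a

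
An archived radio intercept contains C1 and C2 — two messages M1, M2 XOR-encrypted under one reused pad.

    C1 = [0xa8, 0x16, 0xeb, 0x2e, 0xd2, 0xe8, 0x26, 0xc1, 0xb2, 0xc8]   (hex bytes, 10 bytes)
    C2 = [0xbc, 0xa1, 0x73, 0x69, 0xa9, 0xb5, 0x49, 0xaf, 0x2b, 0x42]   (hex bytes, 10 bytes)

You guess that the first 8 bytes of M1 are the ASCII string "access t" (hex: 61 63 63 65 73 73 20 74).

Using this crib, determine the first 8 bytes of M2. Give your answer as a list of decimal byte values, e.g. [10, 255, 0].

First, C1 ⊕ C2 = (M1 ⊕ K) ⊕ (M2 ⊕ K) = M1 ⊕ M2, so the key drops out. Then M2 = (M1 ⊕ M2) ⊕ M1 over the first 8 bytes.
byte 0: (a8 xor bc) xor 61 = 14 xor 61 = 75
byte 1: (16 xor a1) xor 63 = b7 xor 63 = d4
byte 2: (eb xor 73) xor 63 = 98 xor 63 = fb
byte 3: (2e xor 69) xor 65 = 47 xor 65 = 22
byte 4: (d2 xor a9) xor 73 = 7b xor 73 = 08
byte 5: (e8 xor b5) xor 73 = 5d xor 73 = 2e
byte 6: (26 xor 49) xor 20 = 6f xor 20 = 4f
byte 7: (c1 xor af) xor 74 = 6e xor 74 = 1a

[117, 212, 251, 34, 8, 46, 79, 26]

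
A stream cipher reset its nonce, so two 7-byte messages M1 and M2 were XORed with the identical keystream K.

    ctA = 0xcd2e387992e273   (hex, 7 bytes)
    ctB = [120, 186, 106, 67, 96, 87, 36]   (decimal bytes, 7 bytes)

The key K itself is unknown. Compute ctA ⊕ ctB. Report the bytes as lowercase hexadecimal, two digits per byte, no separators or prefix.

b594523af2b557

ctA ⊕ ctB = (M1 ⊕ K) ⊕ (M2 ⊕ K) = M1 ⊕ M2 — the shared key cancels under XOR.
cd ⊕ 78 = b5
2e ⊕ ba = 94
38 ⊕ 6a = 52
79 ⊕ 43 = 3a
92 ⊕ 60 = f2
e2 ⊕ 57 = b5
73 ⊕ 24 = 57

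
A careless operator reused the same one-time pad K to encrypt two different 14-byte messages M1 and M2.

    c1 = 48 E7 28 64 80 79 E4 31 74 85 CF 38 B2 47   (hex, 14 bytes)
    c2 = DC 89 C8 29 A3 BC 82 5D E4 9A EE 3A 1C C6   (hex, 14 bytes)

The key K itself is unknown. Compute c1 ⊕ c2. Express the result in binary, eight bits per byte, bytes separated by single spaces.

c1 ⊕ c2 = (M1 ⊕ K) ⊕ (M2 ⊕ K) = M1 ⊕ M2 — the shared key cancels under XOR.
byte 0: 48 XOR dc = 94
byte 1: e7 XOR 89 = 6e
byte 2: 28 XOR c8 = e0
byte 3: 64 XOR 29 = 4d
byte 4: 80 XOR a3 = 23
byte 5: 79 XOR bc = c5
byte 6: e4 XOR 82 = 66
byte 7: 31 XOR 5d = 6c
byte 8: 74 XOR e4 = 90
byte 9: 85 XOR 9a = 1f
byte 10: cf XOR ee = 21
byte 11: 38 XOR 3a = 02
byte 12: b2 XOR 1c = ae
byte 13: 47 XOR c6 = 81

10010100 01101110 11100000 01001101 00100011 11000101 01100110 01101100 10010000 00011111 00100001 00000010 10101110 10000001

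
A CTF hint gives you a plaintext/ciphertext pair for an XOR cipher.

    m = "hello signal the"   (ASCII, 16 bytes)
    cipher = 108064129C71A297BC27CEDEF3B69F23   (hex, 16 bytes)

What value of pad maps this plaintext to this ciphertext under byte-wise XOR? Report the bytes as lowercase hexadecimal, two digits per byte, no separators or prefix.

78e5087ef351d1fedb49afb2d3c2f746

Since cipher = m ⊕ pad, XORing both sides with m gives pad = m ⊕ cipher.
byte 0: 68 ⊕ 10 = 78
byte 1: 65 ⊕ 80 = e5
byte 2: 6c ⊕ 64 = 08
byte 3: 6c ⊕ 12 = 7e
byte 4: 6f ⊕ 9c = f3
byte 5: 20 ⊕ 71 = 51
byte 6: 73 ⊕ a2 = d1
byte 7: 69 ⊕ 97 = fe
byte 8: 67 ⊕ bc = db
byte 9: 6e ⊕ 27 = 49
byte 10: 61 ⊕ ce = af
byte 11: 6c ⊕ de = b2
byte 12: 20 ⊕ f3 = d3
byte 13: 74 ⊕ b6 = c2
byte 14: 68 ⊕ 9f = f7
byte 15: 65 ⊕ 23 = 46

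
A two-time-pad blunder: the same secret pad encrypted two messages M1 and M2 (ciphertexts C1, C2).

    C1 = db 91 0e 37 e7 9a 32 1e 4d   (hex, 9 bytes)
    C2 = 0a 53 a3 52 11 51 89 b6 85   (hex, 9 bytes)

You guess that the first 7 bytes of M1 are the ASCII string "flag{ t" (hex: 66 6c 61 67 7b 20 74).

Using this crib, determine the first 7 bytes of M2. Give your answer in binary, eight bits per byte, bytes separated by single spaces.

10110111 10101110 11001100 00000010 10001101 11101011 11001111

First, C1 ⊕ C2 = (M1 ⊕ K) ⊕ (M2 ⊕ K) = M1 ⊕ M2, so the key drops out. Then M2 = (M1 ⊕ M2) ⊕ M1 over the first 7 bytes.
byte 0: (db ^ 0a) ^ 66 = d1 ^ 66 = b7
byte 1: (91 ^ 53) ^ 6c = c2 ^ 6c = ae
byte 2: (0e ^ a3) ^ 61 = ad ^ 61 = cc
byte 3: (37 ^ 52) ^ 67 = 65 ^ 67 = 02
byte 4: (e7 ^ 11) ^ 7b = f6 ^ 7b = 8d
byte 5: (9a ^ 51) ^ 20 = cb ^ 20 = eb
byte 6: (32 ^ 89) ^ 74 = bb ^ 74 = cf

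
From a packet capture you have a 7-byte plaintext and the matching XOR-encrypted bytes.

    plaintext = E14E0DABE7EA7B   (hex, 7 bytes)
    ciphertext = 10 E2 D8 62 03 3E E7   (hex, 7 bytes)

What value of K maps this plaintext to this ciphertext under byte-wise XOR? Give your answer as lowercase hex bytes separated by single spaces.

Since ciphertext = plaintext ⊕ K, XORing both sides with plaintext gives K = plaintext ⊕ ciphertext.
byte 0: 11100001 ^ 00010000 = 11110001
byte 1: 01001110 ^ 11100010 = 10101100
byte 2: 00001101 ^ 11011000 = 11010101
byte 3: 10101011 ^ 01100010 = 11001001
byte 4: 11100111 ^ 00000011 = 11100100
byte 5: 11101010 ^ 00111110 = 11010100
byte 6: 01111011 ^ 11100111 = 10011100

f1 ac d5 c9 e4 d4 9c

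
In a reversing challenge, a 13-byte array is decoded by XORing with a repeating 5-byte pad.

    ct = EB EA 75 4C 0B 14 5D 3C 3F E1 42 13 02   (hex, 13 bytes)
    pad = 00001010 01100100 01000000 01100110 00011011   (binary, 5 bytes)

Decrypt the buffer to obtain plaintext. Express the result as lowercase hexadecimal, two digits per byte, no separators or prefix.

The 5-byte key repeats, so the effective keystream is 0a 64 40 66 1b 0a 64 40 66 1b 0a 64 40.
byte 0: 11101011 xor 00001010 = 11100001
byte 1: 11101010 xor 01100100 = 10001110
byte 2: 01110101 xor 01000000 = 00110101
byte 3: 01001100 xor 01100110 = 00101010
byte 4: 00001011 xor 00011011 = 00010000
byte 5: 00010100 xor 00001010 = 00011110
byte 6: 01011101 xor 01100100 = 00111001
byte 7: 00111100 xor 01000000 = 01111100
byte 8: 00111111 xor 01100110 = 01011001
byte 9: 11100001 xor 00011011 = 11111010
byte 10: 01000010 xor 00001010 = 01001000
byte 11: 00010011 xor 01100100 = 01110111
byte 12: 00000010 xor 01000000 = 01000010

e18e352a101e397c59fa487742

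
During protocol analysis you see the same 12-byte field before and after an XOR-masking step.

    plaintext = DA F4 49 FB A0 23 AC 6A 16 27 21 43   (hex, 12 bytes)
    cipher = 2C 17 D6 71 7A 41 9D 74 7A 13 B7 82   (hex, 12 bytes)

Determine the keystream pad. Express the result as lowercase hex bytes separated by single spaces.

f6 e3 9f 8a da 62 31 1e 6c 34 96 c1

Since cipher = plaintext ⊕ pad, XORing both sides with plaintext gives pad = plaintext ⊕ cipher.
da XOR 2c = f6
f4 XOR 17 = e3
49 XOR d6 = 9f
fb XOR 71 = 8a
a0 XOR 7a = da
23 XOR 41 = 62
ac XOR 9d = 31
6a XOR 74 = 1e
16 XOR 7a = 6c
27 XOR 13 = 34
21 XOR b7 = 96
43 XOR 82 = c1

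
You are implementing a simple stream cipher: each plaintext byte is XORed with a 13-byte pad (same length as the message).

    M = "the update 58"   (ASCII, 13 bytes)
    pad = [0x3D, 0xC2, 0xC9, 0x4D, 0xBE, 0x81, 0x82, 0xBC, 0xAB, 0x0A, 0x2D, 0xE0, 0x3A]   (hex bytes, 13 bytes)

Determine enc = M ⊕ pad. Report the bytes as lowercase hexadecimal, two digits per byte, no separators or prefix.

49aaac6dcbf1e6dddf6f0dd502

XOR is its own inverse, so applying the key byte-wise gives the result directly.
byte 0: 74 ^ 3d = 49
byte 1: 68 ^ c2 = aa
byte 2: 65 ^ c9 = ac
byte 3: 20 ^ 4d = 6d
byte 4: 75 ^ be = cb
byte 5: 70 ^ 81 = f1
byte 6: 64 ^ 82 = e6
byte 7: 61 ^ bc = dd
byte 8: 74 ^ ab = df
byte 9: 65 ^ 0a = 6f
byte 10: 20 ^ 2d = 0d
byte 11: 35 ^ e0 = d5
byte 12: 38 ^ 3a = 02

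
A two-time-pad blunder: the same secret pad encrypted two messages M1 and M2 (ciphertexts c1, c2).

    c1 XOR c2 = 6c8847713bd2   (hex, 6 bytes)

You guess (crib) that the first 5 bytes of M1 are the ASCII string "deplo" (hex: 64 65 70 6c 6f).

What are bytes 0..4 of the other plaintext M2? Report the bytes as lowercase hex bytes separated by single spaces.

08 ed 37 1d 54

Since c1 ⊕ c2 = M1 ⊕ M2, XORing with the guessed M1 bytes yields the corresponding M2 bytes: M2 = (c1 ⊕ c2) ⊕ M1.
6c xor 64 = 08
88 xor 65 = ed
47 xor 70 = 37
71 xor 6c = 1d
3b xor 6f = 54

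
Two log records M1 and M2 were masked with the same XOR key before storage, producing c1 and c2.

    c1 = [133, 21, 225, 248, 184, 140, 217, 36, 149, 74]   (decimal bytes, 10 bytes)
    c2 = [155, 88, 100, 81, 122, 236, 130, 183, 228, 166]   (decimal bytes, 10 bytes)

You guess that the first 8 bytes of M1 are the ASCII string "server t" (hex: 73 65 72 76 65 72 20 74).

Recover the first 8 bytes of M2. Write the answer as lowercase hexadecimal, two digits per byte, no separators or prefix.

6d28f7dfa7127be7

First, c1 ⊕ c2 = (M1 ⊕ K) ⊕ (M2 ⊕ K) = M1 ⊕ M2, so the key drops out. Then M2 = (M1 ⊕ M2) ⊕ M1 over the first 8 bytes.
byte 0: (85 ^ 9b) ^ 73 = 1e ^ 73 = 6d
byte 1: (15 ^ 58) ^ 65 = 4d ^ 65 = 28
byte 2: (e1 ^ 64) ^ 72 = 85 ^ 72 = f7
byte 3: (f8 ^ 51) ^ 76 = a9 ^ 76 = df
byte 4: (b8 ^ 7a) ^ 65 = c2 ^ 65 = a7
byte 5: (8c ^ ec) ^ 72 = 60 ^ 72 = 12
byte 6: (d9 ^ 82) ^ 20 = 5b ^ 20 = 7b
byte 7: (24 ^ b7) ^ 74 = 93 ^ 74 = e7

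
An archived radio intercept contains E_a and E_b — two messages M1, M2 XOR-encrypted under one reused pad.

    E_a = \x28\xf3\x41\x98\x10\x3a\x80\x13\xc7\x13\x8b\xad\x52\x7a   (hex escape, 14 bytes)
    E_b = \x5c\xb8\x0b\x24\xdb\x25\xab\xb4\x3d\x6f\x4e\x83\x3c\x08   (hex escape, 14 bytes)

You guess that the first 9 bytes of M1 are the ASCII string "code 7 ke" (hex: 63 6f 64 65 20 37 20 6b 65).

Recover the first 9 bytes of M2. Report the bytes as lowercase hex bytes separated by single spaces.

17 24 2e d9 eb 28 0b cc 9f

First, E_a ⊕ E_b = (M1 ⊕ K) ⊕ (M2 ⊕ K) = M1 ⊕ M2, so the key drops out. Then M2 = (M1 ⊕ M2) ⊕ M1 over the first 9 bytes.
byte 0: (28 ⊕ 5c) ⊕ 63 = 74 ⊕ 63 = 17
byte 1: (f3 ⊕ b8) ⊕ 6f = 4b ⊕ 6f = 24
byte 2: (41 ⊕ 0b) ⊕ 64 = 4a ⊕ 64 = 2e
byte 3: (98 ⊕ 24) ⊕ 65 = bc ⊕ 65 = d9
byte 4: (10 ⊕ db) ⊕ 20 = cb ⊕ 20 = eb
byte 5: (3a ⊕ 25) ⊕ 37 = 1f ⊕ 37 = 28
byte 6: (80 ⊕ ab) ⊕ 20 = 2b ⊕ 20 = 0b
byte 7: (13 ⊕ b4) ⊕ 6b = a7 ⊕ 6b = cc
byte 8: (c7 ⊕ 3d) ⊕ 65 = fa ⊕ 65 = 9f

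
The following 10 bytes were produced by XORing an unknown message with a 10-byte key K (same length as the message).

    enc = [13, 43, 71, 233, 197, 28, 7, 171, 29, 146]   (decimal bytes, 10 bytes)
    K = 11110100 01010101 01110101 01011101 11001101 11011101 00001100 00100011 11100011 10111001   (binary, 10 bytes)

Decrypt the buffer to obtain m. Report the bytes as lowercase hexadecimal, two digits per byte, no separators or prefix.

f97e32b408c10b88fe2b

0d ^ f4 = f9
2b ^ 55 = 7e
47 ^ 75 = 32
e9 ^ 5d = b4
c5 ^ cd = 08
1c ^ dd = c1
07 ^ 0c = 0b
ab ^ 23 = 88
1d ^ e3 = fe
92 ^ b9 = 2b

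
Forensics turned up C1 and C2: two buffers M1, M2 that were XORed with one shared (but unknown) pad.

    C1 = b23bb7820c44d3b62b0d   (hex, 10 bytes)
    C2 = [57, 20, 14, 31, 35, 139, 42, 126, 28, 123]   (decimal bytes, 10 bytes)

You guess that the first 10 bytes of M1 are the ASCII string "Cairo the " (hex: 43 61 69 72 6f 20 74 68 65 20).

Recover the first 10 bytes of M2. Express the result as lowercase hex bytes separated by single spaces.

First, C1 ⊕ C2 = (M1 ⊕ K) ⊕ (M2 ⊕ K) = M1 ⊕ M2, so the key drops out. Then M2 = (M1 ⊕ M2) ⊕ M1 over the first 10 bytes.
byte 0: (b2 ⊕ 39) ⊕ 43 = 8b ⊕ 43 = c8
byte 1: (3b ⊕ 14) ⊕ 61 = 2f ⊕ 61 = 4e
byte 2: (b7 ⊕ 0e) ⊕ 69 = b9 ⊕ 69 = d0
byte 3: (82 ⊕ 1f) ⊕ 72 = 9d ⊕ 72 = ef
byte 4: (0c ⊕ 23) ⊕ 6f = 2f ⊕ 6f = 40
byte 5: (44 ⊕ 8b) ⊕ 20 = cf ⊕ 20 = ef
byte 6: (d3 ⊕ 2a) ⊕ 74 = f9 ⊕ 74 = 8d
byte 7: (b6 ⊕ 7e) ⊕ 68 = c8 ⊕ 68 = a0
byte 8: (2b ⊕ 1c) ⊕ 65 = 37 ⊕ 65 = 52
byte 9: (0d ⊕ 7b) ⊕ 20 = 76 ⊕ 20 = 56

c8 4e d0 ef 40 ef 8d a0 52 56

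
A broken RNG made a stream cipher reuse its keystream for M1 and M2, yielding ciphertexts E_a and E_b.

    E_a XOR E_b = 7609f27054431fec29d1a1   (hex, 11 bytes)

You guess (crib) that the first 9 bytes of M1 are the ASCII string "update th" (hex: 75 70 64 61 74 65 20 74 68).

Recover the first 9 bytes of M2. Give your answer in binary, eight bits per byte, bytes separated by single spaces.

Since E_a ⊕ E_b = M1 ⊕ M2, XORing with the guessed M1 bytes yields the corresponding M2 bytes: M2 = (E_a ⊕ E_b) ⊕ M1.
byte 0: 118 ^ 117 =   3
byte 1:   9 ^ 112 = 121
byte 2: 242 ^ 100 = 150
byte 3: 112 ^  97 =  17
byte 4:  84 ^ 116 =  32
byte 5:  67 ^ 101 =  38
byte 6:  31 ^  32 =  63
byte 7: 236 ^ 116 = 152
byte 8:  41 ^ 104 =  65

00000011 01111001 10010110 00010001 00100000 00100110 00111111 10011000 01000001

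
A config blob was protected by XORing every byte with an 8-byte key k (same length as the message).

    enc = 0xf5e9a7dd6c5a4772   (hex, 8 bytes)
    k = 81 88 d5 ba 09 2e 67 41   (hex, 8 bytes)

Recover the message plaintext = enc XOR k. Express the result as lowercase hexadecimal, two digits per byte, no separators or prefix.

7461726765742033

11110101 xor 10000001 = 01110100
11101001 xor 10001000 = 01100001
10100111 xor 11010101 = 01110010
11011101 xor 10111010 = 01100111
01101100 xor 00001001 = 01100101
01011010 xor 00101110 = 01110100
01000111 xor 01100111 = 00100000
01110010 xor 01000001 = 00110011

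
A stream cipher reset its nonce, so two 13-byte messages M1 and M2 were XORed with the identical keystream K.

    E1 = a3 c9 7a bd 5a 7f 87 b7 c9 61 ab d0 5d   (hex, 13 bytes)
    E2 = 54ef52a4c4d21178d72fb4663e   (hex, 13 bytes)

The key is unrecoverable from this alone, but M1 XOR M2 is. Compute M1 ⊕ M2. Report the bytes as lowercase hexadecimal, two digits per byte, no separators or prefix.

E1 ⊕ E2 = (M1 ⊕ K) ⊕ (M2 ⊕ K) = M1 ⊕ M2 — the shared key cancels under XOR.
byte 0: a3 ⊕ 54 = f7
byte 1: c9 ⊕ ef = 26
byte 2: 7a ⊕ 52 = 28
byte 3: bd ⊕ a4 = 19
byte 4: 5a ⊕ c4 = 9e
byte 5: 7f ⊕ d2 = ad
byte 6: 87 ⊕ 11 = 96
byte 7: b7 ⊕ 78 = cf
byte 8: c9 ⊕ d7 = 1e
byte 9: 61 ⊕ 2f = 4e
byte 10: ab ⊕ b4 = 1f
byte 11: d0 ⊕ 66 = b6
byte 12: 5d ⊕ 3e = 63

f72628199ead96cf1e4e1fb663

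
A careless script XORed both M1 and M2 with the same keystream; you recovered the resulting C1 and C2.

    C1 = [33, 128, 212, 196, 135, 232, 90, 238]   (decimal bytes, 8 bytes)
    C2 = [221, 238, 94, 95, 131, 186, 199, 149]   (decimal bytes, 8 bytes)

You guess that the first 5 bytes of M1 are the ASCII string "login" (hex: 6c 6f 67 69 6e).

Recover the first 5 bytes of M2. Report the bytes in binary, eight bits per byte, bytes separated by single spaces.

First, C1 ⊕ C2 = (M1 ⊕ K) ⊕ (M2 ⊕ K) = M1 ⊕ M2, so the key drops out. Then M2 = (M1 ⊕ M2) ⊕ M1 over the first 5 bytes.
byte 0: (21 ⊕ dd) ⊕ 6c = fc ⊕ 6c = 90
byte 1: (80 ⊕ ee) ⊕ 6f = 6e ⊕ 6f = 01
byte 2: (d4 ⊕ 5e) ⊕ 67 = 8a ⊕ 67 = ed
byte 3: (c4 ⊕ 5f) ⊕ 69 = 9b ⊕ 69 = f2
byte 4: (87 ⊕ 83) ⊕ 6e = 04 ⊕ 6e = 6a

10010000 00000001 11101101 11110010 01101010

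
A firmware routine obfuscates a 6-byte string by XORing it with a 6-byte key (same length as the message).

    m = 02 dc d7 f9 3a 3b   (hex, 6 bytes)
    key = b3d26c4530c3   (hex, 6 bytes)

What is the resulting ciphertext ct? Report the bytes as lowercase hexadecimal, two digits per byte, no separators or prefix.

XOR is its own inverse, so applying the key byte-wise gives the result directly.
  2 XOR 179 = 177
220 XOR 210 =  14
215 XOR 108 = 187
249 XOR  69 = 188
 58 XOR  48 =  10
 59 XOR 195 = 248

b10ebbbc0af8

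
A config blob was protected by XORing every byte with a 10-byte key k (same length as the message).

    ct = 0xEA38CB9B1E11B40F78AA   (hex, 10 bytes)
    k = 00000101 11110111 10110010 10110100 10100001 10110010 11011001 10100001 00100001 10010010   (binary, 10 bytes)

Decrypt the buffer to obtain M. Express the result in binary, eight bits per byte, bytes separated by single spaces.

11101111 11001111 01111001 00101111 10111111 10100011 01101101 10101110 01011001 00111000

byte 0: 234 ^   5 = 239
byte 1:  56 ^ 247 = 207
byte 2: 203 ^ 178 = 121
byte 3: 155 ^ 180 =  47
byte 4:  30 ^ 161 = 191
byte 5:  17 ^ 178 = 163
byte 6: 180 ^ 217 = 109
byte 7:  15 ^ 161 = 174
byte 8: 120 ^  33 =  89
byte 9: 170 ^ 146 =  56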